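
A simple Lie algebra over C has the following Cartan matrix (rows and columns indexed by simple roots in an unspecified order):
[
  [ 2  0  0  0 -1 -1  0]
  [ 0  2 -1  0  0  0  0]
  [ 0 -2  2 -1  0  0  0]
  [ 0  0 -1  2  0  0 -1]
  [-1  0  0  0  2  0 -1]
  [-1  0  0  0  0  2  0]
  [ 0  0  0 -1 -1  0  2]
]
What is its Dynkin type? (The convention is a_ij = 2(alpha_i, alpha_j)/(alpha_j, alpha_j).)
The matrix has rank 7 with 2's on the diagonal. Reading the off-diagonal entries as Dynkin edges (a single edge where a_ij = a_ji = -1; a double or triple edge where a_ij * a_ji = 2 or 3), the diagram is a chain of 7 nodes with a double edge at one end; the terminal node there is the unique short simple root (B_7). One simple-root ordering that puts it in standard form is (alpha_6, alpha_1, alpha_5, alpha_7, alpha_4, alpha_3, alpha_2). So the algebra is type B_7, i.e. so(15).

type B_7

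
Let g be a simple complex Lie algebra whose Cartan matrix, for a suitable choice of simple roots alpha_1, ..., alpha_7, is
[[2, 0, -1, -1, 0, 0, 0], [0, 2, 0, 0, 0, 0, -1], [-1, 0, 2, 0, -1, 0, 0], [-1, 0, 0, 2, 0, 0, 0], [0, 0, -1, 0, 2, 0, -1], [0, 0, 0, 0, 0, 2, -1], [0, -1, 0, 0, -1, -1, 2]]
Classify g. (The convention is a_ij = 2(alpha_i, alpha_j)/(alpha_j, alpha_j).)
The matrix has rank 7 with 2's on the diagonal. Reading the off-diagonal entries as Dynkin edges (a single edge where a_ij = a_ji = -1; a double or triple edge where a_ij * a_ji = 2 or 3), the diagram is a chain of 5 nodes with a fork of two nodes at one end (D_7). One simple-root ordering that puts it in standard form is (alpha_4, alpha_1, alpha_3, alpha_5, alpha_7, alpha_2, alpha_6). So the algebra is type D_7, i.e. so(14).

D7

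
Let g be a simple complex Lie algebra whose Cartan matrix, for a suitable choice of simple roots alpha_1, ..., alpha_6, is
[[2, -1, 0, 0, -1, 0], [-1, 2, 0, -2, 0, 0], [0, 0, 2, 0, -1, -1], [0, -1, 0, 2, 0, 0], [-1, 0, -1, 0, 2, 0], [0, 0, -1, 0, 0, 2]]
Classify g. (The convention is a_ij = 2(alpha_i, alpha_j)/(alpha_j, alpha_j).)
The matrix has rank 6 with 2's on the diagonal. Reading the off-diagonal entries as Dynkin edges (a single edge where a_ij = a_ji = -1; a double or triple edge where a_ij * a_ji = 2 or 3), the diagram is a chain of 6 nodes with a double edge at one end; the terminal node there is the unique short simple root (B_6). One simple-root ordering that puts it in standard form is (alpha_6, alpha_3, alpha_5, alpha_1, alpha_2, alpha_4). So the algebra is type B_6, i.e. so(13).

B6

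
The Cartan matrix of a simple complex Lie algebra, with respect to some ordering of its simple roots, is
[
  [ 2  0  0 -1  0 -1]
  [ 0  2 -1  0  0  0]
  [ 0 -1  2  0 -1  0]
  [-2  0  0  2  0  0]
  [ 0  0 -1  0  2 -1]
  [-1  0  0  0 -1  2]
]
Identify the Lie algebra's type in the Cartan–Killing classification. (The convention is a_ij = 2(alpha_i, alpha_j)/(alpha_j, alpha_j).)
The matrix has rank 6 with 2's on the diagonal. Reading the off-diagonal entries as Dynkin edges (a single edge where a_ij = a_ji = -1; a double or triple edge where a_ij * a_ji = 2 or 3), the diagram is a chain of 6 nodes with a double edge at one end; the terminal node there is the unique long simple root (C_6). One simple-root ordering that puts it in standard form is (alpha_2, alpha_3, alpha_5, alpha_6, alpha_1, alpha_4). So the algebra is type C_6, i.e. sp(12).

C6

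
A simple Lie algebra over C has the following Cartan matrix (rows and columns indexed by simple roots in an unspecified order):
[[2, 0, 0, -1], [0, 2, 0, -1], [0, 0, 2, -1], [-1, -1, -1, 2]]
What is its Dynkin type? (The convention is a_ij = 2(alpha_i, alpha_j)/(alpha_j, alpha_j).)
The matrix has rank 4 with 2's on the diagonal. Reading the off-diagonal entries as Dynkin edges (a single edge where a_ij = a_ji = -1; a double or triple edge where a_ij * a_ji = 2 or 3), the diagram is a chain of 2 nodes with a fork of two nodes at one end (D_4). One simple-root ordering that puts it in standard form is (alpha_1, alpha_4, alpha_2, alpha_3). So the algebra is type D_4, i.e. so(8).

D_4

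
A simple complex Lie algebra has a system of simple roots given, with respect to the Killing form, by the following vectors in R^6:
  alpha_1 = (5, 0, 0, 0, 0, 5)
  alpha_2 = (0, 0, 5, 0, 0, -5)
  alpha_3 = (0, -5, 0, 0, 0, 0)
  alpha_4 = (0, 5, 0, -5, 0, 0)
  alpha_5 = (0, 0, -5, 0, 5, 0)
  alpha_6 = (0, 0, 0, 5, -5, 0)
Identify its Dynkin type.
type B_6

Compute the Cartan integers a_ij = 2(alpha_i, alpha_j)/(alpha_j, alpha_j); the resulting 6x6 Cartan matrix is
[[2, -1, 0, 0, 0, 0], [-1, 2, 0, 0, -1, 0], [0, 0, 2, -1, 0, 0], [0, 0, -2, 2, 0, -1], [0, -1, 0, 0, 2, -1], [0, 0, 0, -1, -1, 2]].
The roots have two lengths (squared-length ratio 2:1); the short ones are alpha_{3}. The associated Dynkin diagram is a chain of 6 nodes with a double edge at one end; the terminal node there is the unique short simple root (B_6), so the type is B_6 (the algebra so(13)).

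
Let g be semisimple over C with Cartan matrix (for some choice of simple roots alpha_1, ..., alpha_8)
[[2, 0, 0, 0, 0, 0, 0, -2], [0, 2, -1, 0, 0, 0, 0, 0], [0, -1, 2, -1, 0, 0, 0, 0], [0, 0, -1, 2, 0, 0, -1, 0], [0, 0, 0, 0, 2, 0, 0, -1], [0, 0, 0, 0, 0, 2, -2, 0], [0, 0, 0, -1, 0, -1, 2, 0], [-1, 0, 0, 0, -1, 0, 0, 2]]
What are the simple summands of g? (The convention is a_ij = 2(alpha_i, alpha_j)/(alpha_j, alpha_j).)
The diagram associated to this matrix has two connected components: the simple roots {alpha_1, alpha_5, alpha_8} form a chain of 3 nodes with a double edge at one end; the terminal node there is the unique long simple root (C_3), and {alpha_2, alpha_3, alpha_4, alpha_6, alpha_7} form a chain of 5 nodes with a double edge at one end; the terminal node there is the unique long simple root (C_5). A semisimple Lie algebra decomposes uniquely as the direct sum of simple ideals, one per connected component of its Dynkin diagram, so g ≅ C_3 ⊕ C_5 (dimension 21 + 55 = 76).

C3 + C5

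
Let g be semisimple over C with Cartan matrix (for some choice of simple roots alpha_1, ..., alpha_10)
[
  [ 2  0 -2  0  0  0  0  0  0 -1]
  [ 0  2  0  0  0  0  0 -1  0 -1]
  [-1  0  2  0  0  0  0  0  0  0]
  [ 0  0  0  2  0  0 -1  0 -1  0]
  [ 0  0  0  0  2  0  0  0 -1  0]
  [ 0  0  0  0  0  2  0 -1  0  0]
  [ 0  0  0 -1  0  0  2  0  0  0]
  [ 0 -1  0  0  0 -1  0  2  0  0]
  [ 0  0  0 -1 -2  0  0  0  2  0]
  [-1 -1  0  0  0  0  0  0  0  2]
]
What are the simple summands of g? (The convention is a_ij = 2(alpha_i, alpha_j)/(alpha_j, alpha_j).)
The diagram associated to this matrix has two connected components: the simple roots {alpha_4, alpha_5, alpha_7, alpha_9} form a chain of 4 nodes with a double edge at one end; the terminal node there is the unique short simple root (B_4), and {alpha_1, alpha_2, alpha_3, alpha_6, alpha_8, alpha_10} form a chain of 6 nodes with a double edge at one end; the terminal node there is the unique short simple root (B_6). A semisimple Lie algebra decomposes uniquely as the direct sum of simple ideals, one per connected component of its Dynkin diagram, so g ≅ B_4 ⊕ B_6 (dimension 36 + 78 = 114).

type B_4 ⊕ type B_6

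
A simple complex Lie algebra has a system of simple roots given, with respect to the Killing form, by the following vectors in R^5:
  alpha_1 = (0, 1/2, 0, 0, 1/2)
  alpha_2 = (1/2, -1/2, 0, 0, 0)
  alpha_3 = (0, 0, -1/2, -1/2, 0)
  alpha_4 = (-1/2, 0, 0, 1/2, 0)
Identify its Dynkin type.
Compute the Cartan integers a_ij = 2(alpha_i, alpha_j)/(alpha_j, alpha_j); the resulting 4x4 Cartan matrix is
[[2, -1, 0, 0], [-1, 2, 0, -1], [0, 0, 2, -1], [0, -1, -1, 2]].
All simple roots have the same length, so the diagram is simply laced. The associated Dynkin diagram is a chain of 4 nodes with single edges (A_4), so the type is A_4 (the algebra sl(5)).

A_4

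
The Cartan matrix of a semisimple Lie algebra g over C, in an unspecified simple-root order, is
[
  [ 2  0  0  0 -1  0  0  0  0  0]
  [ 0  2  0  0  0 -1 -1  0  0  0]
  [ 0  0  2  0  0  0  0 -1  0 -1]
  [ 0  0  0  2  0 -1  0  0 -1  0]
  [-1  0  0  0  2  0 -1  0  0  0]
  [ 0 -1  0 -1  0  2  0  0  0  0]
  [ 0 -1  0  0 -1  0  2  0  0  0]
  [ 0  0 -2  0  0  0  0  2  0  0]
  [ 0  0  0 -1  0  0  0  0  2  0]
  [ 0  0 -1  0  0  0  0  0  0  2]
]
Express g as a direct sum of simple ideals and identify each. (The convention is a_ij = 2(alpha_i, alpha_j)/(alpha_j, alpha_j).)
The diagram associated to this matrix has two connected components: the simple roots {alpha_1, alpha_2, alpha_4, alpha_5, alpha_6, alpha_7, alpha_9} form a chain of 7 nodes with single edges (A_7), and {alpha_3, alpha_8, alpha_10} form a chain of 3 nodes with a double edge at one end; the terminal node there is the unique long simple root (C_3). A semisimple Lie algebra decomposes uniquely as the direct sum of simple ideals, one per connected component of its Dynkin diagram, so g ≅ A_7 ⊕ C_3 (dimension 63 + 21 = 84).

type A_7 ⊕ type C_3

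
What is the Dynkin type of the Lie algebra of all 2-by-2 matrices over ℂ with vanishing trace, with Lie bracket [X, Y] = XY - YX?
This is sl(2), which has dimension 2^2 - 1 = 3 and rank 2 - 1 = 1 (a Cartan subalgebra is the diagonal traceless matrices). In the classification of classical Lie algebras, the special linear algebra sl(n+1) has type A_n; here n = 1, so the Dynkin diagram is a chain of 1 nodes with single edges (A_1). Hence the type is A_1.

A_1 (sl(2))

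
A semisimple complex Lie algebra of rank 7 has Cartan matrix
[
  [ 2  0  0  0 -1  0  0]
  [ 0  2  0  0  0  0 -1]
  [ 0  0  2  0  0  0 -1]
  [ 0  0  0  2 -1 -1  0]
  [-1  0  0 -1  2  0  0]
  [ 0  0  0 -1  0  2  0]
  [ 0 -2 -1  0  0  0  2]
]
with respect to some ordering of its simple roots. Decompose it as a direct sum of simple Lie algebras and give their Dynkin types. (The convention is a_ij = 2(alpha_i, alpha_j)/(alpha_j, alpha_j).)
The diagram associated to this matrix has two connected components: the simple roots {alpha_1, alpha_4, alpha_5, alpha_6} form a chain of 4 nodes with single edges (A_4), and {alpha_2, alpha_3, alpha_7} form a chain of 3 nodes with a double edge at one end; the terminal node there is the unique short simple root (B_3). A semisimple Lie algebra decomposes uniquely as the direct sum of simple ideals, one per connected component of its Dynkin diagram, so g ≅ A_4 ⊕ B_3 (dimension 24 + 21 = 45).

A_4 ⊕ B_3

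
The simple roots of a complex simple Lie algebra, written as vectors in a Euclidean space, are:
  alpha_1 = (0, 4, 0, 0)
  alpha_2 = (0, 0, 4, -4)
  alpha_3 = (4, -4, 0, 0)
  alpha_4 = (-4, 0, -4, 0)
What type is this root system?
type B_4

Compute the Cartan integers a_ij = 2(alpha_i, alpha_j)/(alpha_j, alpha_j); the resulting 4x4 Cartan matrix is
[[2, 0, -1, 0], [0, 2, 0, -1], [-2, 0, 2, -1], [0, -1, -1, 2]].
The roots have two lengths (squared-length ratio 2:1); the short ones are alpha_{1}. The associated Dynkin diagram is a chain of 4 nodes with a double edge at one end; the terminal node there is the unique short simple root (B_4), so the type is B_4 (the algebra so(9)).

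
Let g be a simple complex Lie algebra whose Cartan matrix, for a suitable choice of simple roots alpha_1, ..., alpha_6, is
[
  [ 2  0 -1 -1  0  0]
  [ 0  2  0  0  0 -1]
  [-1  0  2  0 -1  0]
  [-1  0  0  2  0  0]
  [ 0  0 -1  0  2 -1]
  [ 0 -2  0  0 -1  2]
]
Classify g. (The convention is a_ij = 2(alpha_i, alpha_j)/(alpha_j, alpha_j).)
B_6 (so(13))

The matrix has rank 6 with 2's on the diagonal. Reading the off-diagonal entries as Dynkin edges (a single edge where a_ij = a_ji = -1; a double or triple edge where a_ij * a_ji = 2 or 3), the diagram is a chain of 6 nodes with a double edge at one end; the terminal node there is the unique short simple root (B_6). One simple-root ordering that puts it in standard form is (alpha_4, alpha_1, alpha_3, alpha_5, alpha_6, alpha_2). So the algebra is type B_6, i.e. so(13).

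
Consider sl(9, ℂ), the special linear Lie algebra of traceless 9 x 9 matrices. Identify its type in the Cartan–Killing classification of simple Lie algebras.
A_8

This is sl(9), which has dimension 9^2 - 1 = 80 and rank 9 - 1 = 8 (a Cartan subalgebra is the diagonal traceless matrices). In the classification of classical Lie algebras, the special linear algebra sl(n+1) has type A_n; here n = 8, so the Dynkin diagram is a chain of 8 nodes with single edges (A_8). Hence the type is A_8.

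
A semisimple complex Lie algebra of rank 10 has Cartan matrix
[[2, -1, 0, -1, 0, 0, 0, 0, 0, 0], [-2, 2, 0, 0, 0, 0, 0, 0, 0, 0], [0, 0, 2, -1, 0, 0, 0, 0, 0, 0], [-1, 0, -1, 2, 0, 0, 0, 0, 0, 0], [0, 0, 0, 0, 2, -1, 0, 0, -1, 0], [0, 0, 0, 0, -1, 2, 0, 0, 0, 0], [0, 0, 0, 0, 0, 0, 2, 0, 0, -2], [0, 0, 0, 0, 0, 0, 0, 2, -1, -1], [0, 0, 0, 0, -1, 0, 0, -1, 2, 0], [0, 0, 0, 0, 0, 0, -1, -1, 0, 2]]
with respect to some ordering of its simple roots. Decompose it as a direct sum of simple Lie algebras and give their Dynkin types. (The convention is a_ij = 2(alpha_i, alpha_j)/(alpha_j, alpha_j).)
The diagram associated to this matrix has two connected components: the simple roots {alpha_1, alpha_2, alpha_3, alpha_4} form a chain of 4 nodes with a double edge at one end; the terminal node there is the unique long simple root (C_4), and {alpha_5, alpha_6, alpha_7, alpha_8, alpha_9, alpha_10} form a chain of 6 nodes with a double edge at one end; the terminal node there is the unique long simple root (C_6). A semisimple Lie algebra decomposes uniquely as the direct sum of simple ideals, one per connected component of its Dynkin diagram, so g ≅ C_4 ⊕ C_6 (dimension 36 + 78 = 114).

type C_4 + type C_6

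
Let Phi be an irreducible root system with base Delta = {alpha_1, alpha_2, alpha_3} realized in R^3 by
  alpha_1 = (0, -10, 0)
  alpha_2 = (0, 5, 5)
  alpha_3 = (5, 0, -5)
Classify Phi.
Compute the Cartan integers a_ij = 2(alpha_i, alpha_j)/(alpha_j, alpha_j); the resulting 3x3 Cartan matrix is
[[2, -2, 0], [-1, 2, -1], [0, -1, 2]].
The roots have two lengths (squared-length ratio 2:1); the short ones are alpha_{2,3}. The associated Dynkin diagram is a chain of 3 nodes with a double edge at one end; the terminal node there is the unique long simple root (C_3), so the type is C_3 (the algebra sp(6)).

C_3 (sp(6))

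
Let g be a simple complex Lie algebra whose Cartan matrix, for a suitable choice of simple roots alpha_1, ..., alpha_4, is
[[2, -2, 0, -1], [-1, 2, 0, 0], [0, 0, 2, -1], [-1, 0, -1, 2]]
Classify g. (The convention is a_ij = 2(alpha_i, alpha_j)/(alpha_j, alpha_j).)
B4

The matrix has rank 4 with 2's on the diagonal. Reading the off-diagonal entries as Dynkin edges (a single edge where a_ij = a_ji = -1; a double or triple edge where a_ij * a_ji = 2 or 3), the diagram is a chain of 4 nodes with a double edge at one end; the terminal node there is the unique short simple root (B_4). One simple-root ordering that puts it in standard form is (alpha_3, alpha_4, alpha_1, alpha_2). So the algebra is type B_4, i.e. so(9).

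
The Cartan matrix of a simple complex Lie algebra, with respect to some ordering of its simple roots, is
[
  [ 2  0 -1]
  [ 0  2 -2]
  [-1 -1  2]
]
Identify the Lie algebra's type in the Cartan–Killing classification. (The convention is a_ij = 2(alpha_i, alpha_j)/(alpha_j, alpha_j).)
C_3 (sp(6))

The matrix has rank 3 with 2's on the diagonal. Reading the off-diagonal entries as Dynkin edges (a single edge where a_ij = a_ji = -1; a double or triple edge where a_ij * a_ji = 2 or 3), the diagram is a chain of 3 nodes with a double edge at one end; the terminal node there is the unique long simple root (C_3). One simple-root ordering that puts it in standard form is (alpha_1, alpha_3, alpha_2). So the algebra is type C_3, i.e. sp(6).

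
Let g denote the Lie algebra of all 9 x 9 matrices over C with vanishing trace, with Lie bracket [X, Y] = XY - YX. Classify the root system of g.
This is sl(9), which has dimension 9^2 - 1 = 80 and rank 9 - 1 = 8 (a Cartan subalgebra is the diagonal traceless matrices). In the classification of classical Lie algebras, the special linear algebra sl(n+1) has type A_n; here n = 8, so the Dynkin diagram is a chain of 8 nodes with single edges (A_8). Hence the type is A_8.

type A_8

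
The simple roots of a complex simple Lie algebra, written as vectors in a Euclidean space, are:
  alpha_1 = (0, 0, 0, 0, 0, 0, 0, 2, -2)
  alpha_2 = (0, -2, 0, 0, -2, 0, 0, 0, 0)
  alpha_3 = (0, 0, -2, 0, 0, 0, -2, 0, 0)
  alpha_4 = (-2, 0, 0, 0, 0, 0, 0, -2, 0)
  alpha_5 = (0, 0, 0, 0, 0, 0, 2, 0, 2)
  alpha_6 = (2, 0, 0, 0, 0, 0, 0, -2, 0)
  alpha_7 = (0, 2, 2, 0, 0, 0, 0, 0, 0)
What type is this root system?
D_7

Compute the Cartan integers a_ij = 2(alpha_i, alpha_j)/(alpha_j, alpha_j); the resulting 7x7 Cartan matrix is
[[2, 0, 0, -1, -1, -1, 0], [0, 2, 0, 0, 0, 0, -1], [0, 0, 2, 0, -1, 0, -1], [-1, 0, 0, 2, 0, 0, 0], [-1, 0, -1, 0, 2, 0, 0], [-1, 0, 0, 0, 0, 2, 0], [0, -1, -1, 0, 0, 0, 2]].
All simple roots have the same length, so the diagram is simply laced. The associated Dynkin diagram is a chain of 5 nodes with a fork of two nodes at one end (D_7), so the type is D_7 (the algebra so(14)).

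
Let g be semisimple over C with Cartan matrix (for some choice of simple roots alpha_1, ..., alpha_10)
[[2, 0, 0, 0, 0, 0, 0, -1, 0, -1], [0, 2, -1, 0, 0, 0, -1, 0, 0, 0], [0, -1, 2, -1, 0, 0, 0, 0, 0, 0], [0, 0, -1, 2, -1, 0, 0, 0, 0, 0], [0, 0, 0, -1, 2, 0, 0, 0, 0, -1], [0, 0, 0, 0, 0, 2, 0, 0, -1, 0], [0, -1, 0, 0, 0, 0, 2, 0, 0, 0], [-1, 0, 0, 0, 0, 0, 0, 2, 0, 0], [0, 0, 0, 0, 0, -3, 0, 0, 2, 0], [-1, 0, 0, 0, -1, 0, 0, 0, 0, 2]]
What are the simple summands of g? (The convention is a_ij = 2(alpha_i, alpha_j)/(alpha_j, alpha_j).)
type A_8 ⊕ type G_2

The diagram associated to this matrix has two connected components: the simple roots {alpha_1, alpha_2, alpha_3, alpha_4, alpha_5, alpha_7, alpha_8, alpha_10} form a chain of 8 nodes with single edges (A_8), and {alpha_6, alpha_9} form two nodes joined by a triple edge (G_2). A semisimple Lie algebra decomposes uniquely as the direct sum of simple ideals, one per connected component of its Dynkin diagram, so g ≅ A_8 ⊕ G_2 (dimension 80 + 14 = 94).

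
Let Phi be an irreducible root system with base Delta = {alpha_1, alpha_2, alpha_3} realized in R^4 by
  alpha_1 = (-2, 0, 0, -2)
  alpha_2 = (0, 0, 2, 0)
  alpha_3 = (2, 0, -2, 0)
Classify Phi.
Compute the Cartan integers a_ij = 2(alpha_i, alpha_j)/(alpha_j, alpha_j); the resulting 3x3 Cartan matrix is
[[2, 0, -1], [0, 2, -1], [-1, -2, 2]].
The roots have two lengths (squared-length ratio 2:1); the short ones are alpha_{2}. The associated Dynkin diagram is a chain of 3 nodes with a double edge at one end; the terminal node there is the unique short simple root (B_3), so the type is B_3 (the algebra so(7)).

B3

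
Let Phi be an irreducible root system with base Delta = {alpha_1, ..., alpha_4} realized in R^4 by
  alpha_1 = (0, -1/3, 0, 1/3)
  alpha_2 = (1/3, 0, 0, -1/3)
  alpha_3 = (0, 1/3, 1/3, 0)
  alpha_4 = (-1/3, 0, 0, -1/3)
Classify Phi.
Compute the Cartan integers a_ij = 2(alpha_i, alpha_j)/(alpha_j, alpha_j); the resulting 4x4 Cartan matrix is
[[2, -1, -1, -1], [-1, 2, 0, 0], [-1, 0, 2, 0], [-1, 0, 0, 2]].
All simple roots have the same length, so the diagram is simply laced. The associated Dynkin diagram is a chain of 2 nodes with a fork of two nodes at one end (D_4), so the type is D_4 (the algebra so(8)).

type D_4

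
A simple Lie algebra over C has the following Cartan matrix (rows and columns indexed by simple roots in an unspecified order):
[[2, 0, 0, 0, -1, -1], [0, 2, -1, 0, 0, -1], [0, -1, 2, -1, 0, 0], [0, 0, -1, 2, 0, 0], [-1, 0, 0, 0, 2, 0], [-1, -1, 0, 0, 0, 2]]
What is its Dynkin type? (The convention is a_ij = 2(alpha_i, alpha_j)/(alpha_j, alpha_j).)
The matrix has rank 6 with 2's on the diagonal. Reading the off-diagonal entries as Dynkin edges (a single edge where a_ij = a_ji = -1; a double or triple edge where a_ij * a_ji = 2 or 3), the diagram is a chain of 6 nodes with single edges (A_6). One simple-root ordering that puts it in standard form is (alpha_4, alpha_3, alpha_2, alpha_6, alpha_1, alpha_5). So the algebra is type A_6, i.e. sl(7).

type A_6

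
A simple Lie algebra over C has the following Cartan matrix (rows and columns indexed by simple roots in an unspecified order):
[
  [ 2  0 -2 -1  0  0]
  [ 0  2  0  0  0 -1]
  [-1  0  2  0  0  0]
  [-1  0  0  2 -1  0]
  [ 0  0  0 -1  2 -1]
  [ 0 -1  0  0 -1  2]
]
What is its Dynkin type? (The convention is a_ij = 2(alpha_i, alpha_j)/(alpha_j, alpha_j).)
The matrix has rank 6 with 2's on the diagonal. Reading the off-diagonal entries as Dynkin edges (a single edge where a_ij = a_ji = -1; a double or triple edge where a_ij * a_ji = 2 or 3), the diagram is a chain of 6 nodes with a double edge at one end; the terminal node there is the unique short simple root (B_6). One simple-root ordering that puts it in standard form is (alpha_2, alpha_6, alpha_5, alpha_4, alpha_1, alpha_3). So the algebra is type B_6, i.e. so(13).

type B_6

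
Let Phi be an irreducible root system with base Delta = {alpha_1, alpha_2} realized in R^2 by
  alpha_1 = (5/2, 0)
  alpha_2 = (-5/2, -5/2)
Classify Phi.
B_2 (so(5))

Compute the Cartan integers a_ij = 2(alpha_i, alpha_j)/(alpha_j, alpha_j); the resulting 2x2 Cartan matrix is
[[2, -1], [-2, 2]].
The roots have two lengths (squared-length ratio 2:1); the short ones are alpha_{1}. The associated Dynkin diagram is a chain of 2 nodes with a double edge at one end; the terminal node there is the unique short simple root (B_2), so the type is B_2 (the algebra so(5)).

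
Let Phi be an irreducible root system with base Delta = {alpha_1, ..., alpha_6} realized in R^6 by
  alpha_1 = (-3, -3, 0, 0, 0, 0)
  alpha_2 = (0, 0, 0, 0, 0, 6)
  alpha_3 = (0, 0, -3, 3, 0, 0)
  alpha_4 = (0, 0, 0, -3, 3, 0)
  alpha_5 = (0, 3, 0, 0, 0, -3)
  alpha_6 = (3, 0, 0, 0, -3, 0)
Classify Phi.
Compute the Cartan integers a_ij = 2(alpha_i, alpha_j)/(alpha_j, alpha_j); the resulting 6x6 Cartan matrix is
[[2, 0, 0, 0, -1, -1], [0, 2, 0, 0, -2, 0], [0, 0, 2, -1, 0, 0], [0, 0, -1, 2, 0, -1], [-1, -1, 0, 0, 2, 0], [-1, 0, 0, -1, 0, 2]].
The roots have two lengths (squared-length ratio 2:1); the short ones are alpha_{1,3,4,5,6}. The associated Dynkin diagram is a chain of 6 nodes with a double edge at one end; the terminal node there is the unique long simple root (C_6), so the type is C_6 (the algebra sp(12)).

C_6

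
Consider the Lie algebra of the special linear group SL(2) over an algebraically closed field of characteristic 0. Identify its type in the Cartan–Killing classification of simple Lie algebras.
This is sl(2), which has dimension 2^2 - 1 = 3 and rank 2 - 1 = 1 (a Cartan subalgebra is the diagonal traceless matrices). In the classification of classical Lie algebras, the special linear algebra sl(n+1) has type A_n; here n = 1, so the Dynkin diagram is a chain of 1 nodes with single edges (A_1). Hence the type is A_1.

A_1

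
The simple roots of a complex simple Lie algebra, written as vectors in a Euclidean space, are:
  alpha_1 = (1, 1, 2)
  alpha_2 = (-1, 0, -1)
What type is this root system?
Compute the Cartan integers a_ij = 2(alpha_i, alpha_j)/(alpha_j, alpha_j); the resulting 2x2 Cartan matrix is
[[2, -3], [-1, 2]].
The roots have two lengths (squared-length ratio 3:1); the short ones are alpha_{2}. The associated Dynkin diagram is two nodes joined by a triple edge (G_2), so the type is G_2.

G_2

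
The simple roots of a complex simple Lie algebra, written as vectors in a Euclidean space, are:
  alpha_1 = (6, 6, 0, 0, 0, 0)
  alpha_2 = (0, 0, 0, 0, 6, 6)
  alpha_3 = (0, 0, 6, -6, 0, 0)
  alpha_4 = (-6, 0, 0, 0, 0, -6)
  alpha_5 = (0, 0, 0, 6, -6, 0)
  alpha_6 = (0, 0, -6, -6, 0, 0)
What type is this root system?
Compute the Cartan integers a_ij = 2(alpha_i, alpha_j)/(alpha_j, alpha_j); the resulting 6x6 Cartan matrix is
[[2, 0, 0, -1, 0, 0], [0, 2, 0, -1, -1, 0], [0, 0, 2, 0, -1, 0], [-1, -1, 0, 2, 0, 0], [0, -1, -1, 0, 2, -1], [0, 0, 0, 0, -1, 2]].
All simple roots have the same length, so the diagram is simply laced. The associated Dynkin diagram is a chain of 4 nodes with a fork of two nodes at one end (D_6), so the type is D_6 (the algebra so(12)).

type D_6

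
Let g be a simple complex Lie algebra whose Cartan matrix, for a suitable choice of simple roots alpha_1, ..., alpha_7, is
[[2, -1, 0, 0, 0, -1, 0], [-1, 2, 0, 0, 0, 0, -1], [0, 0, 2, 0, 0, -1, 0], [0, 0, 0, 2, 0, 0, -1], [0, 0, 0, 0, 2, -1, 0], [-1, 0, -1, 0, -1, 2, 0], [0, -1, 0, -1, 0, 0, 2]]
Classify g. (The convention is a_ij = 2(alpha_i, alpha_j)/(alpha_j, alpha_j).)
The matrix has rank 7 with 2's on the diagonal. Reading the off-diagonal entries as Dynkin edges (a single edge where a_ij = a_ji = -1; a double or triple edge where a_ij * a_ji = 2 or 3), the diagram is a chain of 5 nodes with a fork of two nodes at one end (D_7). One simple-root ordering that puts it in standard form is (alpha_4, alpha_7, alpha_2, alpha_1, alpha_6, alpha_3, alpha_5). So the algebra is type D_7, i.e. so(14).

D_7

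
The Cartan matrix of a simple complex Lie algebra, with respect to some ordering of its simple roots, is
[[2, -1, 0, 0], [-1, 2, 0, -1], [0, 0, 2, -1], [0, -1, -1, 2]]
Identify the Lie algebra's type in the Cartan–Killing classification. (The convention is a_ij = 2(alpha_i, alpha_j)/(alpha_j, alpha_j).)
type A_4

The matrix has rank 4 with 2's on the diagonal. Reading the off-diagonal entries as Dynkin edges (a single edge where a_ij = a_ji = -1; a double or triple edge where a_ij * a_ji = 2 or 3), the diagram is a chain of 4 nodes with single edges (A_4). One simple-root ordering that puts it in standard form is (alpha_1, alpha_2, alpha_4, alpha_3). So the algebra is type A_4, i.e. sl(5).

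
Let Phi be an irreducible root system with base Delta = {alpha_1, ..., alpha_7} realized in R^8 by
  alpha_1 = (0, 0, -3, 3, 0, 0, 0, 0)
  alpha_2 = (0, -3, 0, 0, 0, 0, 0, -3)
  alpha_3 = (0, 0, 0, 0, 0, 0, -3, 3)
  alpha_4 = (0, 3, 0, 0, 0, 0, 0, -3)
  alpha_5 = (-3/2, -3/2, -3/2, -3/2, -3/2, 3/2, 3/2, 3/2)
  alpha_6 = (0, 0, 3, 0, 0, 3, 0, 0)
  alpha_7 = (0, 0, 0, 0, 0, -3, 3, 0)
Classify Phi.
E_7

Compute the Cartan integers a_ij = 2(alpha_i, alpha_j)/(alpha_j, alpha_j); the resulting 7x7 Cartan matrix is
[[2, 0, 0, 0, 0, -1, 0], [0, 2, -1, 0, 0, 0, 0], [0, -1, 2, -1, 0, 0, -1], [0, 0, -1, 2, -1, 0, 0], [0, 0, 0, -1, 2, 0, 0], [-1, 0, 0, 0, 0, 2, -1], [0, 0, -1, 0, 0, -1, 2]].
All simple roots have the same length, so the diagram is simply laced. The associated Dynkin diagram is a chain of 6 nodes with one extra node attached to the third node from one end (E_7), so the type is E_7.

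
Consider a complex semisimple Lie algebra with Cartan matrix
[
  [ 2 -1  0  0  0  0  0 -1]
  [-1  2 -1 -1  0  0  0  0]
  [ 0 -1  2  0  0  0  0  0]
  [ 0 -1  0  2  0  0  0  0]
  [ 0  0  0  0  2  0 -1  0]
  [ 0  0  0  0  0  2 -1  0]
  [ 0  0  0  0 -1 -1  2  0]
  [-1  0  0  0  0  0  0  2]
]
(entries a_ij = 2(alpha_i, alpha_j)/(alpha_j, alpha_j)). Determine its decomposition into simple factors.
type A_3 ⊕ type D_5

The diagram associated to this matrix has two connected components: the simple roots {alpha_5, alpha_6, alpha_7} form a chain of 3 nodes with single edges (A_3), and {alpha_1, alpha_2, alpha_3, alpha_4, alpha_8} form a chain of 3 nodes with a fork of two nodes at one end (D_5). A semisimple Lie algebra decomposes uniquely as the direct sum of simple ideals, one per connected component of its Dynkin diagram, so g ≅ A_3 ⊕ D_5 (dimension 15 + 45 = 60).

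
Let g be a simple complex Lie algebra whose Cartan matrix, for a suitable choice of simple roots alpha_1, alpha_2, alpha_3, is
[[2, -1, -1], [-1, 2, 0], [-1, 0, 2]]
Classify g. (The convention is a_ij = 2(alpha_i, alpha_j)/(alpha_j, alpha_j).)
The matrix has rank 3 with 2's on the diagonal. Reading the off-diagonal entries as Dynkin edges (a single edge where a_ij = a_ji = -1; a double or triple edge where a_ij * a_ji = 2 or 3), the diagram is a chain of 3 nodes with single edges (A_3). One simple-root ordering that puts it in standard form is (alpha_3, alpha_1, alpha_2). So the algebra is type A_3, i.e. sl(4).

A_3 (sl(4))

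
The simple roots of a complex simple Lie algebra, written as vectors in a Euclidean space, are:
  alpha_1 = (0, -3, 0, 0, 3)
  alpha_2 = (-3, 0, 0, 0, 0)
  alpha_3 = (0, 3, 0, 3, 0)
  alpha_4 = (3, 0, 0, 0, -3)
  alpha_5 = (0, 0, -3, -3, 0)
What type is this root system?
type B_5

Compute the Cartan integers a_ij = 2(alpha_i, alpha_j)/(alpha_j, alpha_j); the resulting 5x5 Cartan matrix is
[[2, 0, -1, -1, 0], [0, 2, 0, -1, 0], [-1, 0, 2, 0, -1], [-1, -2, 0, 2, 0], [0, 0, -1, 0, 2]].
The roots have two lengths (squared-length ratio 2:1); the short ones are alpha_{2}. The associated Dynkin diagram is a chain of 5 nodes with a double edge at one end; the terminal node there is the unique short simple root (B_5), so the type is B_5 (the algebra so(11)).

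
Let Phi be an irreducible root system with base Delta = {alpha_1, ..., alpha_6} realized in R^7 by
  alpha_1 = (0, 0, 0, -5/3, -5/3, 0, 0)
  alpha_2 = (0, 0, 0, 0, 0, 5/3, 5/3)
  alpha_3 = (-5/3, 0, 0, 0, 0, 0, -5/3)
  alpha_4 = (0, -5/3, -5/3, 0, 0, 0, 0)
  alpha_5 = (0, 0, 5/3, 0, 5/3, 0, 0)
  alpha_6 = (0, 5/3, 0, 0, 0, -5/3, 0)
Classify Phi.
Compute the Cartan integers a_ij = 2(alpha_i, alpha_j)/(alpha_j, alpha_j); the resulting 6x6 Cartan matrix is
[[2, 0, 0, 0, -1, 0], [0, 2, -1, 0, 0, -1], [0, -1, 2, 0, 0, 0], [0, 0, 0, 2, -1, -1], [-1, 0, 0, -1, 2, 0], [0, -1, 0, -1, 0, 2]].
All simple roots have the same length, so the diagram is simply laced. The associated Dynkin diagram is a chain of 6 nodes with single edges (A_6), so the type is A_6 (the algebra sl(7)).

type A_6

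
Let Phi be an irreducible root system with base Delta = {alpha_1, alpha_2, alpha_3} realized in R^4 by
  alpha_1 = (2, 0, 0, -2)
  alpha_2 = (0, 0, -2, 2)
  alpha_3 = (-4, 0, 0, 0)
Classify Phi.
C_3 (sp(6))

Compute the Cartan integers a_ij = 2(alpha_i, alpha_j)/(alpha_j, alpha_j); the resulting 3x3 Cartan matrix is
[[2, -1, -1], [-1, 2, 0], [-2, 0, 2]].
The roots have two lengths (squared-length ratio 2:1); the short ones are alpha_{1,2}. The associated Dynkin diagram is a chain of 3 nodes with a double edge at one end; the terminal node there is the unique long simple root (C_3), so the type is C_3 (the algebra sp(6)).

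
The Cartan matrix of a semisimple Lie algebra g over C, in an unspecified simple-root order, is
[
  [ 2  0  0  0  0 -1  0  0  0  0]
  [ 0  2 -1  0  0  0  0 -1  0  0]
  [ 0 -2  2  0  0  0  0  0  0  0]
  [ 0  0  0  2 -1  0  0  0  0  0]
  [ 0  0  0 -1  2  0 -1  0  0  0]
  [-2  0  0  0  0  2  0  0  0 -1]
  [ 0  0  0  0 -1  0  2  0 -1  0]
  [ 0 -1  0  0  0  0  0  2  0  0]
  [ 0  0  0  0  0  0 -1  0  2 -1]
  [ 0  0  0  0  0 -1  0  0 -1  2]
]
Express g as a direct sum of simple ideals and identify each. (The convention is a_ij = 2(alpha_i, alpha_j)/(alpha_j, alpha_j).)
B_7 (so(15)) ⊕ C_3 (sp(6))

The diagram associated to this matrix has two connected components: the simple roots {alpha_1, alpha_4, alpha_5, alpha_6, alpha_7, alpha_9, alpha_10} form a chain of 7 nodes with a double edge at one end; the terminal node there is the unique short simple root (B_7), and {alpha_2, alpha_3, alpha_8} form a chain of 3 nodes with a double edge at one end; the terminal node there is the unique long simple root (C_3). A semisimple Lie algebra decomposes uniquely as the direct sum of simple ideals, one per connected component of its Dynkin diagram, so g ≅ B_7 ⊕ C_3 (dimension 105 + 21 = 126).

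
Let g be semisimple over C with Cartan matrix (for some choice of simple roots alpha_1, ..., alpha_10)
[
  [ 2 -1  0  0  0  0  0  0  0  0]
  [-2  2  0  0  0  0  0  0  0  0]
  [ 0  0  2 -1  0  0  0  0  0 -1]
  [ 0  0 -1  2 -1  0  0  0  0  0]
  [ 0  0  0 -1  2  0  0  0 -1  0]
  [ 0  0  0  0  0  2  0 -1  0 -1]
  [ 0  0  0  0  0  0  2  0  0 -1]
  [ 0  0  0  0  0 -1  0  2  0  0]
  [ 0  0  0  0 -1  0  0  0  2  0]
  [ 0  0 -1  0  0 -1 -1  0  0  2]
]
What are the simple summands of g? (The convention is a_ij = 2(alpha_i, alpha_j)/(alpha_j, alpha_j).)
The diagram associated to this matrix has two connected components: the simple roots {alpha_1, alpha_2} form a chain of 2 nodes with a double edge at one end; the terminal node there is the unique short simple root (B_2), and {alpha_3, alpha_4, alpha_5, alpha_6, alpha_7, alpha_8, alpha_9, alpha_10} form a chain of 7 nodes with one extra node attached to the third node from one end (E_8). A semisimple Lie algebra decomposes uniquely as the direct sum of simple ideals, one per connected component of its Dynkin diagram, so g ≅ B_2 ⊕ E_8 (dimension 10 + 248 = 258).

type B_2 ⊕ type E_8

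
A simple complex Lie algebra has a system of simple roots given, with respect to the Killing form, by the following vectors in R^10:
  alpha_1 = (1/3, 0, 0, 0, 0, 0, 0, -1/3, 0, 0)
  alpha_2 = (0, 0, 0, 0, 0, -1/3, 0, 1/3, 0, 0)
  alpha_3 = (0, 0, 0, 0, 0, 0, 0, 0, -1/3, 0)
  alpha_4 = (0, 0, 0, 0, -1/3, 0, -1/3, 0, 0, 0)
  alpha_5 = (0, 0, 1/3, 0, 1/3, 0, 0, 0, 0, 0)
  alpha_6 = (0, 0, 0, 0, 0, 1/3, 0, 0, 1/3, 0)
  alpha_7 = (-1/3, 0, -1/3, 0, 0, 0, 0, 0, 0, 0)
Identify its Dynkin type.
B_7 (so(15))

Compute the Cartan integers a_ij = 2(alpha_i, alpha_j)/(alpha_j, alpha_j); the resulting 7x7 Cartan matrix is
[[2, -1, 0, 0, 0, 0, -1], [-1, 2, 0, 0, 0, -1, 0], [0, 0, 2, 0, 0, -1, 0], [0, 0, 0, 2, -1, 0, 0], [0, 0, 0, -1, 2, 0, -1], [0, -1, -2, 0, 0, 2, 0], [-1, 0, 0, 0, -1, 0, 2]].
The roots have two lengths (squared-length ratio 2:1); the short ones are alpha_{3}. The associated Dynkin diagram is a chain of 7 nodes with a double edge at one end; the terminal node there is the unique short simple root (B_7), so the type is B_7 (the algebra so(15)).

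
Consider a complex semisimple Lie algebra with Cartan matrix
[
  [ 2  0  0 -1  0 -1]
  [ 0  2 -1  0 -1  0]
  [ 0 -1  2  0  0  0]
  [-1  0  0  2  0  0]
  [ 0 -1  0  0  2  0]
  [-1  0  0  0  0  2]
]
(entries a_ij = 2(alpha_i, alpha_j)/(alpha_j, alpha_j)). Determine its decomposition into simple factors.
A_3 (sl(4)) + A_3 (sl(4))

The diagram associated to this matrix has two connected components: the simple roots {alpha_2, alpha_3, alpha_5} form a chain of 3 nodes with single edges (A_3), and {alpha_1, alpha_4, alpha_6} form a chain of 3 nodes with single edges (A_3). A semisimple Lie algebra decomposes uniquely as the direct sum of simple ideals, one per connected component of its Dynkin diagram, so g ≅ A_3 ⊕ A_3 (dimension 15 + 15 = 30).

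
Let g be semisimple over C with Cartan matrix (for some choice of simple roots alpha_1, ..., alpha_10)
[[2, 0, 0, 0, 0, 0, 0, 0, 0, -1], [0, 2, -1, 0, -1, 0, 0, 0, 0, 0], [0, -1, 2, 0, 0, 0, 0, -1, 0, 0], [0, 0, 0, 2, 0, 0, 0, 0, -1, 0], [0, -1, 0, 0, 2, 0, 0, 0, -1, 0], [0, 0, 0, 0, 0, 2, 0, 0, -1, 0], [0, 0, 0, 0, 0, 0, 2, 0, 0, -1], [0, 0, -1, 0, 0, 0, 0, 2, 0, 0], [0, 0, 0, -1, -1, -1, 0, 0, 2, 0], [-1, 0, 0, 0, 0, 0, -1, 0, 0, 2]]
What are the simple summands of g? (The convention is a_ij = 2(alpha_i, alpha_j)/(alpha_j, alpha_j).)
The diagram associated to this matrix has two connected components: the simple roots {alpha_1, alpha_7, alpha_10} form a chain of 3 nodes with single edges (A_3), and {alpha_2, alpha_3, alpha_4, alpha_5, alpha_6, alpha_8, alpha_9} form a chain of 5 nodes with a fork of two nodes at one end (D_7). A semisimple Lie algebra decomposes uniquely as the direct sum of simple ideals, one per connected component of its Dynkin diagram, so g ≅ A_3 ⊕ D_7 (dimension 15 + 91 = 106).

type A_3 + type D_7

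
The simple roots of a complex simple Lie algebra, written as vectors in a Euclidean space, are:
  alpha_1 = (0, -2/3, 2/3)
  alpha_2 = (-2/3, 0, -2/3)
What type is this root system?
A_2

Compute the Cartan integers a_ij = 2(alpha_i, alpha_j)/(alpha_j, alpha_j); the resulting 2x2 Cartan matrix is
[[2, -1], [-1, 2]].
All simple roots have the same length, so the diagram is simply laced. The associated Dynkin diagram is a chain of 2 nodes with single edges (A_2), so the type is A_2 (the algebra sl(3)).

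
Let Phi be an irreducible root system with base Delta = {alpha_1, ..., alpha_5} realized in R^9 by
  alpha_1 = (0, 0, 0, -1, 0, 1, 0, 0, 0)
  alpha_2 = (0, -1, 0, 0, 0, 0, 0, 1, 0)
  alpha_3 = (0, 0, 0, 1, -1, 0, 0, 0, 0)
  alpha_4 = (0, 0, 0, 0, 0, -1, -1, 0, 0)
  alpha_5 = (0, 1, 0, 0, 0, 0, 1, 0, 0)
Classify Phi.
type A_5

Compute the Cartan integers a_ij = 2(alpha_i, alpha_j)/(alpha_j, alpha_j); the resulting 5x5 Cartan matrix is
[[2, 0, -1, -1, 0], [0, 2, 0, 0, -1], [-1, 0, 2, 0, 0], [-1, 0, 0, 2, -1], [0, -1, 0, -1, 2]].
All simple roots have the same length, so the diagram is simply laced. The associated Dynkin diagram is a chain of 5 nodes with single edges (A_5), so the type is A_5 (the algebra sl(6)).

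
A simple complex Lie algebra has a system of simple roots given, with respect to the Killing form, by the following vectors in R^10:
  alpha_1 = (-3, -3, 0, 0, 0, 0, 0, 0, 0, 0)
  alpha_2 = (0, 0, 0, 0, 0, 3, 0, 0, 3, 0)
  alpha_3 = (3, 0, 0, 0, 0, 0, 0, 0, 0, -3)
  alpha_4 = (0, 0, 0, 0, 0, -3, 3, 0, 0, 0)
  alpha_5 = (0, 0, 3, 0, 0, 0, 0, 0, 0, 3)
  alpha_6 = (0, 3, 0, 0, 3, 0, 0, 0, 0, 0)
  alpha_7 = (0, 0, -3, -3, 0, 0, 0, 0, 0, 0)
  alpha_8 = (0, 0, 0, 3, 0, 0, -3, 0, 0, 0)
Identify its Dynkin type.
Compute the Cartan integers a_ij = 2(alpha_i, alpha_j)/(alpha_j, alpha_j); the resulting 8x8 Cartan matrix is
[[2, 0, -1, 0, 0, -1, 0, 0], [0, 2, 0, -1, 0, 0, 0, 0], [-1, 0, 2, 0, -1, 0, 0, 0], [0, -1, 0, 2, 0, 0, 0, -1], [0, 0, -1, 0, 2, 0, -1, 0], [-1, 0, 0, 0, 0, 2, 0, 0], [0, 0, 0, 0, -1, 0, 2, -1], [0, 0, 0, -1, 0, 0, -1, 2]].
All simple roots have the same length, so the diagram is simply laced. The associated Dynkin diagram is a chain of 8 nodes with single edges (A_8), so the type is A_8 (the algebra sl(9)).

A_8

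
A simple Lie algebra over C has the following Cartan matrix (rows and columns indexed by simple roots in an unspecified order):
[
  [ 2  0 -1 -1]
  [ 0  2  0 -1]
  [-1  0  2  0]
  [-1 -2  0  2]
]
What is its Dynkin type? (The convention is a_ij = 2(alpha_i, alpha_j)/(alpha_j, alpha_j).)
type B_4

The matrix has rank 4 with 2's on the diagonal. Reading the off-diagonal entries as Dynkin edges (a single edge where a_ij = a_ji = -1; a double or triple edge where a_ij * a_ji = 2 or 3), the diagram is a chain of 4 nodes with a double edge at one end; the terminal node there is the unique short simple root (B_4). One simple-root ordering that puts it in standard form is (alpha_3, alpha_1, alpha_4, alpha_2). So the algebra is type B_4, i.e. so(9).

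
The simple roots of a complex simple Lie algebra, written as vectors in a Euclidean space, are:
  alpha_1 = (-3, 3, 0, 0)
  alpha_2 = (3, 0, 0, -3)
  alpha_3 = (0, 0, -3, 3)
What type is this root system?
A_3

Compute the Cartan integers a_ij = 2(alpha_i, alpha_j)/(alpha_j, alpha_j); the resulting 3x3 Cartan matrix is
[[2, -1, 0], [-1, 2, -1], [0, -1, 2]].
All simple roots have the same length, so the diagram is simply laced. The associated Dynkin diagram is a chain of 3 nodes with single edges (A_3), so the type is A_3 (the algebra sl(4)).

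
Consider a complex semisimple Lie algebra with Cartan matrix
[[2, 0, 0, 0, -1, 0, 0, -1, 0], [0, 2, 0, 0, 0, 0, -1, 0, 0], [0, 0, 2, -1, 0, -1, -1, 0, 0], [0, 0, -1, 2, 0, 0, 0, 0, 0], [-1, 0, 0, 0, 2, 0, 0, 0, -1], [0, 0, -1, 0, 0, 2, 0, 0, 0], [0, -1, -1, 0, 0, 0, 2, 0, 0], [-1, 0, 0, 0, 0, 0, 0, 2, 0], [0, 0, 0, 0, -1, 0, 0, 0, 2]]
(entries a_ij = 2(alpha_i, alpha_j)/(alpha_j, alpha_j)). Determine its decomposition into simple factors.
The diagram associated to this matrix has two connected components: the simple roots {alpha_1, alpha_5, alpha_8, alpha_9} form a chain of 4 nodes with single edges (A_4), and {alpha_2, alpha_3, alpha_4, alpha_6, alpha_7} form a chain of 3 nodes with a fork of two nodes at one end (D_5). A semisimple Lie algebra decomposes uniquely as the direct sum of simple ideals, one per connected component of its Dynkin diagram, so g ≅ A_4 ⊕ D_5 (dimension 24 + 45 = 69).

type A_4 + type D_5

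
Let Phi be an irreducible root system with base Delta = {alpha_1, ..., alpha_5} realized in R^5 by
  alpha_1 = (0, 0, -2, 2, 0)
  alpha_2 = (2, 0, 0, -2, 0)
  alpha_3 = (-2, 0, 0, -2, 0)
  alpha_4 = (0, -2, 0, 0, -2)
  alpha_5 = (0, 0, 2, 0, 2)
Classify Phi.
Compute the Cartan integers a_ij = 2(alpha_i, alpha_j)/(alpha_j, alpha_j); the resulting 5x5 Cartan matrix is
[[2, -1, -1, 0, -1], [-1, 2, 0, 0, 0], [-1, 0, 2, 0, 0], [0, 0, 0, 2, -1], [-1, 0, 0, -1, 2]].
All simple roots have the same length, so the diagram is simply laced. The associated Dynkin diagram is a chain of 3 nodes with a fork of two nodes at one end (D_5), so the type is D_5 (the algebra so(10)).

D_5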